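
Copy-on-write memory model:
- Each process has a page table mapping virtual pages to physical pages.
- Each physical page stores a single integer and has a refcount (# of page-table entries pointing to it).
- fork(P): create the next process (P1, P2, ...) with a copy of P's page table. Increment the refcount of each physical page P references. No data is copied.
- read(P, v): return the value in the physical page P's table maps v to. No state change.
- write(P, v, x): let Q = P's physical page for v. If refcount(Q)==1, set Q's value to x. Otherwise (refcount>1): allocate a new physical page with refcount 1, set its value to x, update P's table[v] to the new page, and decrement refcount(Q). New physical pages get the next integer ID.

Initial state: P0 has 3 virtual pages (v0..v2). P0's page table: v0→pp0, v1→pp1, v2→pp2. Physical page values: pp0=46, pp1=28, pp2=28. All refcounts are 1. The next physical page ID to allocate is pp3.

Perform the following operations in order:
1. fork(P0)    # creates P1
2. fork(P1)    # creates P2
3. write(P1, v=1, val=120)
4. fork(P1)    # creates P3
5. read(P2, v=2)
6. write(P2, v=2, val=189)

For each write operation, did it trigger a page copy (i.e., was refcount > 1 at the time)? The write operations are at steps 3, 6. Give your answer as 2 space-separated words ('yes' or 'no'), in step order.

Op 1: fork(P0) -> P1. 3 ppages; refcounts: pp0:2 pp1:2 pp2:2
Op 2: fork(P1) -> P2. 3 ppages; refcounts: pp0:3 pp1:3 pp2:3
Op 3: write(P1, v1, 120). refcount(pp1)=3>1 -> COPY to pp3. 4 ppages; refcounts: pp0:3 pp1:2 pp2:3 pp3:1
Op 4: fork(P1) -> P3. 4 ppages; refcounts: pp0:4 pp1:2 pp2:4 pp3:2
Op 5: read(P2, v2) -> 28. No state change.
Op 6: write(P2, v2, 189). refcount(pp2)=4>1 -> COPY to pp4. 5 ppages; refcounts: pp0:4 pp1:2 pp2:3 pp3:2 pp4:1

yes yes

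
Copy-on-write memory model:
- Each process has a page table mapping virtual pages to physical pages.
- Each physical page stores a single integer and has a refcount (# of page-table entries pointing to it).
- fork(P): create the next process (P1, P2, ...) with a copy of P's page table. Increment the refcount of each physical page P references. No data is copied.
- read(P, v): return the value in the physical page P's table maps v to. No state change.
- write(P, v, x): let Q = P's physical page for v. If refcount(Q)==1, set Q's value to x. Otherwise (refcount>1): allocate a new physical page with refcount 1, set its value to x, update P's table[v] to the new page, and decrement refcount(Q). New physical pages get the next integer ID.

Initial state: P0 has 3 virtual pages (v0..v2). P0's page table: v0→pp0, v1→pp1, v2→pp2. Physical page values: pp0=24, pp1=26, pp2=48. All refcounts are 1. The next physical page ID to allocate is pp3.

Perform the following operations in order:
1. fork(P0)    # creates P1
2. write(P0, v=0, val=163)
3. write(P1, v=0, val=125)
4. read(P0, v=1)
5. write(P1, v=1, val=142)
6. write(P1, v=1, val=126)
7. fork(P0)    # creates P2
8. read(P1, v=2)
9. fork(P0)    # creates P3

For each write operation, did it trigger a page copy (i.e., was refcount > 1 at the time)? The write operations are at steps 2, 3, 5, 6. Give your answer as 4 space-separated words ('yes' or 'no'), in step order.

Op 1: fork(P0) -> P1. 3 ppages; refcounts: pp0:2 pp1:2 pp2:2
Op 2: write(P0, v0, 163). refcount(pp0)=2>1 -> COPY to pp3. 4 ppages; refcounts: pp0:1 pp1:2 pp2:2 pp3:1
Op 3: write(P1, v0, 125). refcount(pp0)=1 -> write in place. 4 ppages; refcounts: pp0:1 pp1:2 pp2:2 pp3:1
Op 4: read(P0, v1) -> 26. No state change.
Op 5: write(P1, v1, 142). refcount(pp1)=2>1 -> COPY to pp4. 5 ppages; refcounts: pp0:1 pp1:1 pp2:2 pp3:1 pp4:1
Op 6: write(P1, v1, 126). refcount(pp4)=1 -> write in place. 5 ppages; refcounts: pp0:1 pp1:1 pp2:2 pp3:1 pp4:1
Op 7: fork(P0) -> P2. 5 ppages; refcounts: pp0:1 pp1:2 pp2:3 pp3:2 pp4:1
Op 8: read(P1, v2) -> 48. No state change.
Op 9: fork(P0) -> P3. 5 ppages; refcounts: pp0:1 pp1:3 pp2:4 pp3:3 pp4:1

yes no yes no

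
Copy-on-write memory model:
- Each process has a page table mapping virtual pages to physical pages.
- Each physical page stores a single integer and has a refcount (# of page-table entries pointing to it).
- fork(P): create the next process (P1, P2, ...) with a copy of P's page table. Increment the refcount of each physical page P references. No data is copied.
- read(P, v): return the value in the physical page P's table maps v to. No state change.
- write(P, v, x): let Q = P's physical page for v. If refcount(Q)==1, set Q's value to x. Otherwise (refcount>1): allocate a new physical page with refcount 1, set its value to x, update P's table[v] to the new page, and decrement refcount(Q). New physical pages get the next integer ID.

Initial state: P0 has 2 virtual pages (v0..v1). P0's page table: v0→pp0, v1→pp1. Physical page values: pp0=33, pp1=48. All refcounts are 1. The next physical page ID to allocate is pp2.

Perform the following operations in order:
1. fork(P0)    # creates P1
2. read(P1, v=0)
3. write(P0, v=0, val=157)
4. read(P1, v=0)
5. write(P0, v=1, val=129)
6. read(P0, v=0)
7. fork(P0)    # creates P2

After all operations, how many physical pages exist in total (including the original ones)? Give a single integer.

Op 1: fork(P0) -> P1. 2 ppages; refcounts: pp0:2 pp1:2
Op 2: read(P1, v0) -> 33. No state change.
Op 3: write(P0, v0, 157). refcount(pp0)=2>1 -> COPY to pp2. 3 ppages; refcounts: pp0:1 pp1:2 pp2:1
Op 4: read(P1, v0) -> 33. No state change.
Op 5: write(P0, v1, 129). refcount(pp1)=2>1 -> COPY to pp3. 4 ppages; refcounts: pp0:1 pp1:1 pp2:1 pp3:1
Op 6: read(P0, v0) -> 157. No state change.
Op 7: fork(P0) -> P2. 4 ppages; refcounts: pp0:1 pp1:1 pp2:2 pp3:2

Answer: 4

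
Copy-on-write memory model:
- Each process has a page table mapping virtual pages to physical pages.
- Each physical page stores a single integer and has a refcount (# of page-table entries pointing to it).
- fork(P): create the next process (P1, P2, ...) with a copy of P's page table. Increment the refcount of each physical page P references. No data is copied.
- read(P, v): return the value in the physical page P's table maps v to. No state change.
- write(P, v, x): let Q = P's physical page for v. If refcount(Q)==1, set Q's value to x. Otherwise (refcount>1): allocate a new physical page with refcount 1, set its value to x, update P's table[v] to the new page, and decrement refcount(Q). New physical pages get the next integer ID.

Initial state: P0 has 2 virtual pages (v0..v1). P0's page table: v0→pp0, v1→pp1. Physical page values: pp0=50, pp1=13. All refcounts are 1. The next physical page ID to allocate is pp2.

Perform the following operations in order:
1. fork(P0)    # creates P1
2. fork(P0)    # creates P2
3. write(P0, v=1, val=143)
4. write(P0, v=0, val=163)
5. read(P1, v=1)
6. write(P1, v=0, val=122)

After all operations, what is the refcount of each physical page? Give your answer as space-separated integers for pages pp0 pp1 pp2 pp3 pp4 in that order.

Op 1: fork(P0) -> P1. 2 ppages; refcounts: pp0:2 pp1:2
Op 2: fork(P0) -> P2. 2 ppages; refcounts: pp0:3 pp1:3
Op 3: write(P0, v1, 143). refcount(pp1)=3>1 -> COPY to pp2. 3 ppages; refcounts: pp0:3 pp1:2 pp2:1
Op 4: write(P0, v0, 163). refcount(pp0)=3>1 -> COPY to pp3. 4 ppages; refcounts: pp0:2 pp1:2 pp2:1 pp3:1
Op 5: read(P1, v1) -> 13. No state change.
Op 6: write(P1, v0, 122). refcount(pp0)=2>1 -> COPY to pp4. 5 ppages; refcounts: pp0:1 pp1:2 pp2:1 pp3:1 pp4:1

Answer: 1 2 1 1 1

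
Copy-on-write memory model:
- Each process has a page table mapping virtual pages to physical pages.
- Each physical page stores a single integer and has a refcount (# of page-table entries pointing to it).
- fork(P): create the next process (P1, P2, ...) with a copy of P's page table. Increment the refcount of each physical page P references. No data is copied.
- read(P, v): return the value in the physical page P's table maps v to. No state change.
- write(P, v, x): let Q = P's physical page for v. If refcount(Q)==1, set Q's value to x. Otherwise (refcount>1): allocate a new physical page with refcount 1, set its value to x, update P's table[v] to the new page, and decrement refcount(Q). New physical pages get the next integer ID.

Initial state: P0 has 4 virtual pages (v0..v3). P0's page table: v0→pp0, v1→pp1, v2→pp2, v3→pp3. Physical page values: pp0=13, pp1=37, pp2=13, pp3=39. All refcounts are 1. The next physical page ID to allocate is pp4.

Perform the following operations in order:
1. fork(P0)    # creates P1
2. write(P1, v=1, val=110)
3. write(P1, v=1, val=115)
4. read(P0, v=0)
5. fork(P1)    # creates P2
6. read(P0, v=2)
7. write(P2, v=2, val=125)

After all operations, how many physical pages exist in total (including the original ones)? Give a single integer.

Answer: 6

Derivation:
Op 1: fork(P0) -> P1. 4 ppages; refcounts: pp0:2 pp1:2 pp2:2 pp3:2
Op 2: write(P1, v1, 110). refcount(pp1)=2>1 -> COPY to pp4. 5 ppages; refcounts: pp0:2 pp1:1 pp2:2 pp3:2 pp4:1
Op 3: write(P1, v1, 115). refcount(pp4)=1 -> write in place. 5 ppages; refcounts: pp0:2 pp1:1 pp2:2 pp3:2 pp4:1
Op 4: read(P0, v0) -> 13. No state change.
Op 5: fork(P1) -> P2. 5 ppages; refcounts: pp0:3 pp1:1 pp2:3 pp3:3 pp4:2
Op 6: read(P0, v2) -> 13. No state change.
Op 7: write(P2, v2, 125). refcount(pp2)=3>1 -> COPY to pp5. 6 ppages; refcounts: pp0:3 pp1:1 pp2:2 pp3:3 pp4:2 pp5:1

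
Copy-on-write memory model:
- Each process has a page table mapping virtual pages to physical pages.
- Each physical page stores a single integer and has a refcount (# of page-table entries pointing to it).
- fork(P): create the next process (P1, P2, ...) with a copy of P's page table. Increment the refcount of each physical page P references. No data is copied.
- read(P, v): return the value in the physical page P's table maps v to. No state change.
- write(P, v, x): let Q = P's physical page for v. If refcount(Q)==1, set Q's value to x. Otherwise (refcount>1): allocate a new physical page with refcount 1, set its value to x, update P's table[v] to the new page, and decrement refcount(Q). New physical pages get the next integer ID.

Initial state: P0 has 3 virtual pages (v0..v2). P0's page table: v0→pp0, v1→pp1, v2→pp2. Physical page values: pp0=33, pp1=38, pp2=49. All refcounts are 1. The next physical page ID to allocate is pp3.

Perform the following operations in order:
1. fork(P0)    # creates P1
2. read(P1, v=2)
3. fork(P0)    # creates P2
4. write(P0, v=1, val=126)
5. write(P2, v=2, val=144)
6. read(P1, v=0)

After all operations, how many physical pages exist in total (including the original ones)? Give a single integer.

Answer: 5

Derivation:
Op 1: fork(P0) -> P1. 3 ppages; refcounts: pp0:2 pp1:2 pp2:2
Op 2: read(P1, v2) -> 49. No state change.
Op 3: fork(P0) -> P2. 3 ppages; refcounts: pp0:3 pp1:3 pp2:3
Op 4: write(P0, v1, 126). refcount(pp1)=3>1 -> COPY to pp3. 4 ppages; refcounts: pp0:3 pp1:2 pp2:3 pp3:1
Op 5: write(P2, v2, 144). refcount(pp2)=3>1 -> COPY to pp4. 5 ppages; refcounts: pp0:3 pp1:2 pp2:2 pp3:1 pp4:1
Op 6: read(P1, v0) -> 33. No state change.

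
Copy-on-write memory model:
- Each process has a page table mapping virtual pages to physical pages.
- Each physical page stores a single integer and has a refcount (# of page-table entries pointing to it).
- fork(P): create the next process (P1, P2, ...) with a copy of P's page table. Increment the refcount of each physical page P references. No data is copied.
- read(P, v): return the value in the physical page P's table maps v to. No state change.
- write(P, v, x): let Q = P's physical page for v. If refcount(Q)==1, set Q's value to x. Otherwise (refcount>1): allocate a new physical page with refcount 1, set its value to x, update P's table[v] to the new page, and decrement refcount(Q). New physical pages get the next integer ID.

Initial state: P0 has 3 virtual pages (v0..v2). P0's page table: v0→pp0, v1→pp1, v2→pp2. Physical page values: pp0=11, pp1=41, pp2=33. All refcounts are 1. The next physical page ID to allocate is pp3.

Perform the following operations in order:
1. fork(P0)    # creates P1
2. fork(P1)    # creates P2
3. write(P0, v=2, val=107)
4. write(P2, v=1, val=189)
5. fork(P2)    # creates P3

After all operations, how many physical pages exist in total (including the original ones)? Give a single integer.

Answer: 5

Derivation:
Op 1: fork(P0) -> P1. 3 ppages; refcounts: pp0:2 pp1:2 pp2:2
Op 2: fork(P1) -> P2. 3 ppages; refcounts: pp0:3 pp1:3 pp2:3
Op 3: write(P0, v2, 107). refcount(pp2)=3>1 -> COPY to pp3. 4 ppages; refcounts: pp0:3 pp1:3 pp2:2 pp3:1
Op 4: write(P2, v1, 189). refcount(pp1)=3>1 -> COPY to pp4. 5 ppages; refcounts: pp0:3 pp1:2 pp2:2 pp3:1 pp4:1
Op 5: fork(P2) -> P3. 5 ppages; refcounts: pp0:4 pp1:2 pp2:3 pp3:1 pp4:2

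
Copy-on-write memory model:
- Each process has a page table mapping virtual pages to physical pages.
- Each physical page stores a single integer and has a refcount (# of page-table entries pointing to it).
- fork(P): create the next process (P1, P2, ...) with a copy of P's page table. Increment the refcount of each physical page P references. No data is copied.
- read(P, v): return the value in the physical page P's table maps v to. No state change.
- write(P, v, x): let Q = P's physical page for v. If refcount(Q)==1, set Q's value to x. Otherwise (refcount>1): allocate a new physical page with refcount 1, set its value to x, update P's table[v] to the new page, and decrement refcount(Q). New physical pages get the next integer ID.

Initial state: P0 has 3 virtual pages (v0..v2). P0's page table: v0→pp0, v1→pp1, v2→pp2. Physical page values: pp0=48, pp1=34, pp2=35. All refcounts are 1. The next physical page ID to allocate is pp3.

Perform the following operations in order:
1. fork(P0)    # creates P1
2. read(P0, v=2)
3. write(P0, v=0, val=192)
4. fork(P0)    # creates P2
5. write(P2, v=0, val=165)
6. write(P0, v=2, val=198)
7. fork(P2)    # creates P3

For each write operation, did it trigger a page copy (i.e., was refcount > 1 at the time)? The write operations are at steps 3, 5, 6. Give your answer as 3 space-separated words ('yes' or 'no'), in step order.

Op 1: fork(P0) -> P1. 3 ppages; refcounts: pp0:2 pp1:2 pp2:2
Op 2: read(P0, v2) -> 35. No state change.
Op 3: write(P0, v0, 192). refcount(pp0)=2>1 -> COPY to pp3. 4 ppages; refcounts: pp0:1 pp1:2 pp2:2 pp3:1
Op 4: fork(P0) -> P2. 4 ppages; refcounts: pp0:1 pp1:3 pp2:3 pp3:2
Op 5: write(P2, v0, 165). refcount(pp3)=2>1 -> COPY to pp4. 5 ppages; refcounts: pp0:1 pp1:3 pp2:3 pp3:1 pp4:1
Op 6: write(P0, v2, 198). refcount(pp2)=3>1 -> COPY to pp5. 6 ppages; refcounts: pp0:1 pp1:3 pp2:2 pp3:1 pp4:1 pp5:1
Op 7: fork(P2) -> P3. 6 ppages; refcounts: pp0:1 pp1:4 pp2:3 pp3:1 pp4:2 pp5:1

yes yes yes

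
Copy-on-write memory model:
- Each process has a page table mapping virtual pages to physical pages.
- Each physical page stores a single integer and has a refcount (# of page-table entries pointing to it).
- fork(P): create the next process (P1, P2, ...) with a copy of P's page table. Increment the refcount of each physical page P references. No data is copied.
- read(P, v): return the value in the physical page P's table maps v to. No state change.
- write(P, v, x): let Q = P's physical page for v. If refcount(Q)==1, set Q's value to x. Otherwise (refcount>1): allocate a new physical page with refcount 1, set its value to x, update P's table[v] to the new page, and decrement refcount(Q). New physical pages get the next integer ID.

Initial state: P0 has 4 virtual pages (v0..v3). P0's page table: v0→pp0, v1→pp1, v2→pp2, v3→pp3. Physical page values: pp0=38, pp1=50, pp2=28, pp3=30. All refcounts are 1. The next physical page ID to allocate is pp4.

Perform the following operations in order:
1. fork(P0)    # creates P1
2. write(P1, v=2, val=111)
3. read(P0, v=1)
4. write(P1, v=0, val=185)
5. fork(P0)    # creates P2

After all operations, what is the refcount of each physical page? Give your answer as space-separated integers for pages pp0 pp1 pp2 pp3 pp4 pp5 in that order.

Op 1: fork(P0) -> P1. 4 ppages; refcounts: pp0:2 pp1:2 pp2:2 pp3:2
Op 2: write(P1, v2, 111). refcount(pp2)=2>1 -> COPY to pp4. 5 ppages; refcounts: pp0:2 pp1:2 pp2:1 pp3:2 pp4:1
Op 3: read(P0, v1) -> 50. No state change.
Op 4: write(P1, v0, 185). refcount(pp0)=2>1 -> COPY to pp5. 6 ppages; refcounts: pp0:1 pp1:2 pp2:1 pp3:2 pp4:1 pp5:1
Op 5: fork(P0) -> P2. 6 ppages; refcounts: pp0:2 pp1:3 pp2:2 pp3:3 pp4:1 pp5:1

Answer: 2 3 2 3 1 1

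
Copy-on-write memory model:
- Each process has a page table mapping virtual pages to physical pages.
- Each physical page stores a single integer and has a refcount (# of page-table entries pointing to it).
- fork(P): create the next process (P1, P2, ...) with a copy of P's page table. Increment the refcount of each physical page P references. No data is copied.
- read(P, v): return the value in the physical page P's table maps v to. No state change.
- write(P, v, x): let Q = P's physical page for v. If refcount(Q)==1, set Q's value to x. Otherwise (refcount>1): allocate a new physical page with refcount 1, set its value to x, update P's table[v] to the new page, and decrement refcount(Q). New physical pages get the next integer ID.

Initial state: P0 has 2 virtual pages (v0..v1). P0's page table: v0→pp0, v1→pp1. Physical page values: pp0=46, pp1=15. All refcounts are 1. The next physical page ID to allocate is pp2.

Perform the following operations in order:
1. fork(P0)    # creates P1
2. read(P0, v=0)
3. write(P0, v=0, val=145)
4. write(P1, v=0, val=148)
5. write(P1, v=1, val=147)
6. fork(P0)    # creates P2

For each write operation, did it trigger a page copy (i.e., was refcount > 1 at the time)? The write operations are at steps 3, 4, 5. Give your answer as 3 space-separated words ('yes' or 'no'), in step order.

Op 1: fork(P0) -> P1. 2 ppages; refcounts: pp0:2 pp1:2
Op 2: read(P0, v0) -> 46. No state change.
Op 3: write(P0, v0, 145). refcount(pp0)=2>1 -> COPY to pp2. 3 ppages; refcounts: pp0:1 pp1:2 pp2:1
Op 4: write(P1, v0, 148). refcount(pp0)=1 -> write in place. 3 ppages; refcounts: pp0:1 pp1:2 pp2:1
Op 5: write(P1, v1, 147). refcount(pp1)=2>1 -> COPY to pp3. 4 ppages; refcounts: pp0:1 pp1:1 pp2:1 pp3:1
Op 6: fork(P0) -> P2. 4 ppages; refcounts: pp0:1 pp1:2 pp2:2 pp3:1

yes no yes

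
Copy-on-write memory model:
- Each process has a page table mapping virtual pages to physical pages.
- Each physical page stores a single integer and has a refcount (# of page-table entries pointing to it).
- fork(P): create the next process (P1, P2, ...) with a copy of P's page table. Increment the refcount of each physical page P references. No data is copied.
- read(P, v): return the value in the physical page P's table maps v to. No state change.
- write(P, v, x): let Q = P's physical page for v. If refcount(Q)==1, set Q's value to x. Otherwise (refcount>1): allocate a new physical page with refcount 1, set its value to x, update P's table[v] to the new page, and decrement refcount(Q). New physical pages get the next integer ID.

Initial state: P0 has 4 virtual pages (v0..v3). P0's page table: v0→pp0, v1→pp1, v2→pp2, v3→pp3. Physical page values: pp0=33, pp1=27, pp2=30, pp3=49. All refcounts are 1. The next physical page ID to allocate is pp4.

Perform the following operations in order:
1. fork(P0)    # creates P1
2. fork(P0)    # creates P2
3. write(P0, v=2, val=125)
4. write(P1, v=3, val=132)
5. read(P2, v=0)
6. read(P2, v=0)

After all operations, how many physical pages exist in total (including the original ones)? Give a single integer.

Op 1: fork(P0) -> P1. 4 ppages; refcounts: pp0:2 pp1:2 pp2:2 pp3:2
Op 2: fork(P0) -> P2. 4 ppages; refcounts: pp0:3 pp1:3 pp2:3 pp3:3
Op 3: write(P0, v2, 125). refcount(pp2)=3>1 -> COPY to pp4. 5 ppages; refcounts: pp0:3 pp1:3 pp2:2 pp3:3 pp4:1
Op 4: write(P1, v3, 132). refcount(pp3)=3>1 -> COPY to pp5. 6 ppages; refcounts: pp0:3 pp1:3 pp2:2 pp3:2 pp4:1 pp5:1
Op 5: read(P2, v0) -> 33. No state change.
Op 6: read(P2, v0) -> 33. No state change.

Answer: 6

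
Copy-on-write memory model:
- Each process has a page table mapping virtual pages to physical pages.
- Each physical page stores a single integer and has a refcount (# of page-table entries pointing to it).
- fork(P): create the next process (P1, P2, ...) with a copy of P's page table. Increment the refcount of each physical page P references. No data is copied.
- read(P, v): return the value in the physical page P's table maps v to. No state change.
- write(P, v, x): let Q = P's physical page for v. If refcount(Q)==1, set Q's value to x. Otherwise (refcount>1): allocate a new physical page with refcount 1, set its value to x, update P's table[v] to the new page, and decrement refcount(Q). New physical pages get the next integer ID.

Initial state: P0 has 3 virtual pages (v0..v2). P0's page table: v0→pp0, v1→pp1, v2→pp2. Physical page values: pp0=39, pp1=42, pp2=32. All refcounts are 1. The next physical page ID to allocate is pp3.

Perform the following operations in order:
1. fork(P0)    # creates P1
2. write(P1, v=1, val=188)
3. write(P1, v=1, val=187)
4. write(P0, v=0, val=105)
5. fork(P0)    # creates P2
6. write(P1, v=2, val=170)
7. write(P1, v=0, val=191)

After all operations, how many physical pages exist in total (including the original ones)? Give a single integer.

Answer: 6

Derivation:
Op 1: fork(P0) -> P1. 3 ppages; refcounts: pp0:2 pp1:2 pp2:2
Op 2: write(P1, v1, 188). refcount(pp1)=2>1 -> COPY to pp3. 4 ppages; refcounts: pp0:2 pp1:1 pp2:2 pp3:1
Op 3: write(P1, v1, 187). refcount(pp3)=1 -> write in place. 4 ppages; refcounts: pp0:2 pp1:1 pp2:2 pp3:1
Op 4: write(P0, v0, 105). refcount(pp0)=2>1 -> COPY to pp4. 5 ppages; refcounts: pp0:1 pp1:1 pp2:2 pp3:1 pp4:1
Op 5: fork(P0) -> P2. 5 ppages; refcounts: pp0:1 pp1:2 pp2:3 pp3:1 pp4:2
Op 6: write(P1, v2, 170). refcount(pp2)=3>1 -> COPY to pp5. 6 ppages; refcounts: pp0:1 pp1:2 pp2:2 pp3:1 pp4:2 pp5:1
Op 7: write(P1, v0, 191). refcount(pp0)=1 -> write in place. 6 ppages; refcounts: pp0:1 pp1:2 pp2:2 pp3:1 pp4:2 pp5:1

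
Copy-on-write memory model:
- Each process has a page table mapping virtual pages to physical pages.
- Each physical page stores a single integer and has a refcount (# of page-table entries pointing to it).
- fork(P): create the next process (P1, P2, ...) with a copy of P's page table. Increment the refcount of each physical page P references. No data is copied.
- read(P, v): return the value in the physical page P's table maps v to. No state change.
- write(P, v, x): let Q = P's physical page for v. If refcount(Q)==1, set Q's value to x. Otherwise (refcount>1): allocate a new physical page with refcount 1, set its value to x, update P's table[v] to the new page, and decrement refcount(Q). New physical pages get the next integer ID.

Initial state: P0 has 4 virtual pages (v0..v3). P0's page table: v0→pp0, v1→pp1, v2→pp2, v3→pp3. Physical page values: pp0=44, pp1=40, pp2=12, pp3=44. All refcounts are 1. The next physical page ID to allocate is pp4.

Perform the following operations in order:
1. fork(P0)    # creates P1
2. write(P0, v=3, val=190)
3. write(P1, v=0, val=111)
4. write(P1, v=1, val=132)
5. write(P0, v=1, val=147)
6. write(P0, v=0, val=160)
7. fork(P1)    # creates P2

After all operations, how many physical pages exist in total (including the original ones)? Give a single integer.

Op 1: fork(P0) -> P1. 4 ppages; refcounts: pp0:2 pp1:2 pp2:2 pp3:2
Op 2: write(P0, v3, 190). refcount(pp3)=2>1 -> COPY to pp4. 5 ppages; refcounts: pp0:2 pp1:2 pp2:2 pp3:1 pp4:1
Op 3: write(P1, v0, 111). refcount(pp0)=2>1 -> COPY to pp5. 6 ppages; refcounts: pp0:1 pp1:2 pp2:2 pp3:1 pp4:1 pp5:1
Op 4: write(P1, v1, 132). refcount(pp1)=2>1 -> COPY to pp6. 7 ppages; refcounts: pp0:1 pp1:1 pp2:2 pp3:1 pp4:1 pp5:1 pp6:1
Op 5: write(P0, v1, 147). refcount(pp1)=1 -> write in place. 7 ppages; refcounts: pp0:1 pp1:1 pp2:2 pp3:1 pp4:1 pp5:1 pp6:1
Op 6: write(P0, v0, 160). refcount(pp0)=1 -> write in place. 7 ppages; refcounts: pp0:1 pp1:1 pp2:2 pp3:1 pp4:1 pp5:1 pp6:1
Op 7: fork(P1) -> P2. 7 ppages; refcounts: pp0:1 pp1:1 pp2:3 pp3:2 pp4:1 pp5:2 pp6:2

Answer: 7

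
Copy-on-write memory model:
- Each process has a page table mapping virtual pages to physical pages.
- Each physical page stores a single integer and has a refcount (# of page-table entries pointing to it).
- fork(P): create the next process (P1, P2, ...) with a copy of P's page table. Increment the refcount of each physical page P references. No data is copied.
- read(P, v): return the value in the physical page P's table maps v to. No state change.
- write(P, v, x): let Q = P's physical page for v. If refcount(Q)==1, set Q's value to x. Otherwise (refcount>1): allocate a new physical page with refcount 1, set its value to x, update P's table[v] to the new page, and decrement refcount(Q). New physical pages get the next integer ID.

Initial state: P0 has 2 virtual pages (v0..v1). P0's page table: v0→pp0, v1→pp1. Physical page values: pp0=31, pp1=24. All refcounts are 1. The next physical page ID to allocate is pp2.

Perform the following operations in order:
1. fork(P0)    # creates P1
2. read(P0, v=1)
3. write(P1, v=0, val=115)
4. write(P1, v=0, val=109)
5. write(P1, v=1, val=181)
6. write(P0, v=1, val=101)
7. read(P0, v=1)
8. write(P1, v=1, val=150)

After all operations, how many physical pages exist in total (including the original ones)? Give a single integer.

Op 1: fork(P0) -> P1. 2 ppages; refcounts: pp0:2 pp1:2
Op 2: read(P0, v1) -> 24. No state change.
Op 3: write(P1, v0, 115). refcount(pp0)=2>1 -> COPY to pp2. 3 ppages; refcounts: pp0:1 pp1:2 pp2:1
Op 4: write(P1, v0, 109). refcount(pp2)=1 -> write in place. 3 ppages; refcounts: pp0:1 pp1:2 pp2:1
Op 5: write(P1, v1, 181). refcount(pp1)=2>1 -> COPY to pp3. 4 ppages; refcounts: pp0:1 pp1:1 pp2:1 pp3:1
Op 6: write(P0, v1, 101). refcount(pp1)=1 -> write in place. 4 ppages; refcounts: pp0:1 pp1:1 pp2:1 pp3:1
Op 7: read(P0, v1) -> 101. No state change.
Op 8: write(P1, v1, 150). refcount(pp3)=1 -> write in place. 4 ppages; refcounts: pp0:1 pp1:1 pp2:1 pp3:1

Answer: 4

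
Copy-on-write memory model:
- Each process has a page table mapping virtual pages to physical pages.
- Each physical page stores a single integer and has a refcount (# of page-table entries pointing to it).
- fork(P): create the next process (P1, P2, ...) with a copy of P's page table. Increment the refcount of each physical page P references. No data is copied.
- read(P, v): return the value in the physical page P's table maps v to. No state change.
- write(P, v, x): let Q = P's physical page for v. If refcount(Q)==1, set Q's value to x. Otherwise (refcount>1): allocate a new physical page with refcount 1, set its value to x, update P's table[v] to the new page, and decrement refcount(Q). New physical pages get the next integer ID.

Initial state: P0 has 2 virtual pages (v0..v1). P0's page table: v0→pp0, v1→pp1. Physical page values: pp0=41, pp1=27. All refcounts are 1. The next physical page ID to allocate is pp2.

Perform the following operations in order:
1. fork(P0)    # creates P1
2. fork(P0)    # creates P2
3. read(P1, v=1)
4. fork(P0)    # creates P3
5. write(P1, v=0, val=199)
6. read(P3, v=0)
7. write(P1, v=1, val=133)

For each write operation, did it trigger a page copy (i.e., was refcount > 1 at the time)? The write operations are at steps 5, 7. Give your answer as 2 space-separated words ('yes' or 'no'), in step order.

Op 1: fork(P0) -> P1. 2 ppages; refcounts: pp0:2 pp1:2
Op 2: fork(P0) -> P2. 2 ppages; refcounts: pp0:3 pp1:3
Op 3: read(P1, v1) -> 27. No state change.
Op 4: fork(P0) -> P3. 2 ppages; refcounts: pp0:4 pp1:4
Op 5: write(P1, v0, 199). refcount(pp0)=4>1 -> COPY to pp2. 3 ppages; refcounts: pp0:3 pp1:4 pp2:1
Op 6: read(P3, v0) -> 41. No state change.
Op 7: write(P1, v1, 133). refcount(pp1)=4>1 -> COPY to pp3. 4 ppages; refcounts: pp0:3 pp1:3 pp2:1 pp3:1

yes yes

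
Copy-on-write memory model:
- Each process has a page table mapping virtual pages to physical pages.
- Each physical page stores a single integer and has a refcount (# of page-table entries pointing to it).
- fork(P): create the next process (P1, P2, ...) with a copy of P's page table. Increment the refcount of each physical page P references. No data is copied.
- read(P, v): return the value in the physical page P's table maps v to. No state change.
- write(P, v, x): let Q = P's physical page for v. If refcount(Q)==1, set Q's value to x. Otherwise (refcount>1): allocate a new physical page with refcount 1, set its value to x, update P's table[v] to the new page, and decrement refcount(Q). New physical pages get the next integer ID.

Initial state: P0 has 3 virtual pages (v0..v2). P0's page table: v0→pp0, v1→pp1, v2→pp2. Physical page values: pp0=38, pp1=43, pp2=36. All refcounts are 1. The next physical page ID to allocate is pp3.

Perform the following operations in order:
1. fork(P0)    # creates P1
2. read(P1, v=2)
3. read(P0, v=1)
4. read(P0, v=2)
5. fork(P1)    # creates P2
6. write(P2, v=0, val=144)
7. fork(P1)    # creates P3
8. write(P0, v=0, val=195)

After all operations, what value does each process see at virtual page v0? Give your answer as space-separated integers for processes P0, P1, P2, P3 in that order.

Answer: 195 38 144 38

Derivation:
Op 1: fork(P0) -> P1. 3 ppages; refcounts: pp0:2 pp1:2 pp2:2
Op 2: read(P1, v2) -> 36. No state change.
Op 3: read(P0, v1) -> 43. No state change.
Op 4: read(P0, v2) -> 36. No state change.
Op 5: fork(P1) -> P2. 3 ppages; refcounts: pp0:3 pp1:3 pp2:3
Op 6: write(P2, v0, 144). refcount(pp0)=3>1 -> COPY to pp3. 4 ppages; refcounts: pp0:2 pp1:3 pp2:3 pp3:1
Op 7: fork(P1) -> P3. 4 ppages; refcounts: pp0:3 pp1:4 pp2:4 pp3:1
Op 8: write(P0, v0, 195). refcount(pp0)=3>1 -> COPY to pp4. 5 ppages; refcounts: pp0:2 pp1:4 pp2:4 pp3:1 pp4:1
P0: v0 -> pp4 = 195
P1: v0 -> pp0 = 38
P2: v0 -> pp3 = 144
P3: v0 -> pp0 = 38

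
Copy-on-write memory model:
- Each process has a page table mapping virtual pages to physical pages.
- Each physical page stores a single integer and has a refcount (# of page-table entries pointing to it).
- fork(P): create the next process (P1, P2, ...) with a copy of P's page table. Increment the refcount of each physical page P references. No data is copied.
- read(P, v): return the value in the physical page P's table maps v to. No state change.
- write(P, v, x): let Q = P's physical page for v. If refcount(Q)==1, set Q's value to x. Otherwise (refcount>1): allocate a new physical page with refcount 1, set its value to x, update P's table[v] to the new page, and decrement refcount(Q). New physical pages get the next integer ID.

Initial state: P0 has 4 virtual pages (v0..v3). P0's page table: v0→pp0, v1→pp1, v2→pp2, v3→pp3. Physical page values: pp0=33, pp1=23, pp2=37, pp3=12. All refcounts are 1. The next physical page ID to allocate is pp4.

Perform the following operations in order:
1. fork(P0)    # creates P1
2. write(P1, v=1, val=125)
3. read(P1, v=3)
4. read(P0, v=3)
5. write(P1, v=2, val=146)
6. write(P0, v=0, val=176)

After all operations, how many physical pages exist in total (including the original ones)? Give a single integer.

Op 1: fork(P0) -> P1. 4 ppages; refcounts: pp0:2 pp1:2 pp2:2 pp3:2
Op 2: write(P1, v1, 125). refcount(pp1)=2>1 -> COPY to pp4. 5 ppages; refcounts: pp0:2 pp1:1 pp2:2 pp3:2 pp4:1
Op 3: read(P1, v3) -> 12. No state change.
Op 4: read(P0, v3) -> 12. No state change.
Op 5: write(P1, v2, 146). refcount(pp2)=2>1 -> COPY to pp5. 6 ppages; refcounts: pp0:2 pp1:1 pp2:1 pp3:2 pp4:1 pp5:1
Op 6: write(P0, v0, 176). refcount(pp0)=2>1 -> COPY to pp6. 7 ppages; refcounts: pp0:1 pp1:1 pp2:1 pp3:2 pp4:1 pp5:1 pp6:1

Answer: 7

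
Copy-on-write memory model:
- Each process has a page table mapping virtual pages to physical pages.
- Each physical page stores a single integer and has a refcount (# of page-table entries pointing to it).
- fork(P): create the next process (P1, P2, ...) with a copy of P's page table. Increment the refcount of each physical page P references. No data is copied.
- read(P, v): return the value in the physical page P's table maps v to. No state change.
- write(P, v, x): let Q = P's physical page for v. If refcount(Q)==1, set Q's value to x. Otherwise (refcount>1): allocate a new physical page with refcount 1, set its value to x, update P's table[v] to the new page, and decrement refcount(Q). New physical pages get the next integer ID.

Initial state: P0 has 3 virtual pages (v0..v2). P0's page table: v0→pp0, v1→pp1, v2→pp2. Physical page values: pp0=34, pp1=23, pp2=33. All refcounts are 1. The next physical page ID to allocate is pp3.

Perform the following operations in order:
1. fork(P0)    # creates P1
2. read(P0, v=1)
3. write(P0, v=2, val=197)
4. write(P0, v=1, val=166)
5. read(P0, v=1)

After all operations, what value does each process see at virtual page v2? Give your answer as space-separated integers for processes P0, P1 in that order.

Op 1: fork(P0) -> P1. 3 ppages; refcounts: pp0:2 pp1:2 pp2:2
Op 2: read(P0, v1) -> 23. No state change.
Op 3: write(P0, v2, 197). refcount(pp2)=2>1 -> COPY to pp3. 4 ppages; refcounts: pp0:2 pp1:2 pp2:1 pp3:1
Op 4: write(P0, v1, 166). refcount(pp1)=2>1 -> COPY to pp4. 5 ppages; refcounts: pp0:2 pp1:1 pp2:1 pp3:1 pp4:1
Op 5: read(P0, v1) -> 166. No state change.
P0: v2 -> pp3 = 197
P1: v2 -> pp2 = 33

Answer: 197 33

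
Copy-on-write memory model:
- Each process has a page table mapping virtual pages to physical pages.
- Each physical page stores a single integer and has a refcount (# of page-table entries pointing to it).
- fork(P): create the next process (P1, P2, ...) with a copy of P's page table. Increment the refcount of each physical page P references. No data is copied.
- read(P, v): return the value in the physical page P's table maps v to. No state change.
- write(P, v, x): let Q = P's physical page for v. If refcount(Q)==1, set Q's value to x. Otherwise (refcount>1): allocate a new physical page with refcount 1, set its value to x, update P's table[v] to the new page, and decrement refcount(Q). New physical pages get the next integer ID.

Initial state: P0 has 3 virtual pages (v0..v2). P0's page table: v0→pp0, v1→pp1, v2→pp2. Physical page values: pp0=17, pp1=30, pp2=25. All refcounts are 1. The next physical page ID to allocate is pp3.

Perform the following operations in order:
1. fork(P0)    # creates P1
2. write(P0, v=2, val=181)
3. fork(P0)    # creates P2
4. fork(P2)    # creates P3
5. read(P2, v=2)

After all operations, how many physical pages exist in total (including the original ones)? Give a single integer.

Answer: 4

Derivation:
Op 1: fork(P0) -> P1. 3 ppages; refcounts: pp0:2 pp1:2 pp2:2
Op 2: write(P0, v2, 181). refcount(pp2)=2>1 -> COPY to pp3. 4 ppages; refcounts: pp0:2 pp1:2 pp2:1 pp3:1
Op 3: fork(P0) -> P2. 4 ppages; refcounts: pp0:3 pp1:3 pp2:1 pp3:2
Op 4: fork(P2) -> P3. 4 ppages; refcounts: pp0:4 pp1:4 pp2:1 pp3:3
Op 5: read(P2, v2) -> 181. No state change.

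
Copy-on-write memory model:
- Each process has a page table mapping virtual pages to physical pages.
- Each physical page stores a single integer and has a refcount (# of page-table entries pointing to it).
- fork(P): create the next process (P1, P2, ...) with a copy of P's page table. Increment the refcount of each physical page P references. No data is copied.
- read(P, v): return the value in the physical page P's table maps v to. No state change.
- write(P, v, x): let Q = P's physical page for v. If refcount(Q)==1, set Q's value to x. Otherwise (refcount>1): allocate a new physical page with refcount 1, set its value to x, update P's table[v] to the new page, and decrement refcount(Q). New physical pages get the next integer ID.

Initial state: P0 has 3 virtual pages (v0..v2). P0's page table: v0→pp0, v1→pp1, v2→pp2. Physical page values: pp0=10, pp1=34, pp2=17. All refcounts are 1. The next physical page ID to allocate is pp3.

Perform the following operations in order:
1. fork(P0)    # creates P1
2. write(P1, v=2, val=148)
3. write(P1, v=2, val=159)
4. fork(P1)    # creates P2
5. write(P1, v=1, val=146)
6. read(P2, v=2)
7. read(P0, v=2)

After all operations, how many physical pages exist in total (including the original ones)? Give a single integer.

Answer: 5

Derivation:
Op 1: fork(P0) -> P1. 3 ppages; refcounts: pp0:2 pp1:2 pp2:2
Op 2: write(P1, v2, 148). refcount(pp2)=2>1 -> COPY to pp3. 4 ppages; refcounts: pp0:2 pp1:2 pp2:1 pp3:1
Op 3: write(P1, v2, 159). refcount(pp3)=1 -> write in place. 4 ppages; refcounts: pp0:2 pp1:2 pp2:1 pp3:1
Op 4: fork(P1) -> P2. 4 ppages; refcounts: pp0:3 pp1:3 pp2:1 pp3:2
Op 5: write(P1, v1, 146). refcount(pp1)=3>1 -> COPY to pp4. 5 ppages; refcounts: pp0:3 pp1:2 pp2:1 pp3:2 pp4:1
Op 6: read(P2, v2) -> 159. No state change.
Op 7: read(P0, v2) -> 17. No state change.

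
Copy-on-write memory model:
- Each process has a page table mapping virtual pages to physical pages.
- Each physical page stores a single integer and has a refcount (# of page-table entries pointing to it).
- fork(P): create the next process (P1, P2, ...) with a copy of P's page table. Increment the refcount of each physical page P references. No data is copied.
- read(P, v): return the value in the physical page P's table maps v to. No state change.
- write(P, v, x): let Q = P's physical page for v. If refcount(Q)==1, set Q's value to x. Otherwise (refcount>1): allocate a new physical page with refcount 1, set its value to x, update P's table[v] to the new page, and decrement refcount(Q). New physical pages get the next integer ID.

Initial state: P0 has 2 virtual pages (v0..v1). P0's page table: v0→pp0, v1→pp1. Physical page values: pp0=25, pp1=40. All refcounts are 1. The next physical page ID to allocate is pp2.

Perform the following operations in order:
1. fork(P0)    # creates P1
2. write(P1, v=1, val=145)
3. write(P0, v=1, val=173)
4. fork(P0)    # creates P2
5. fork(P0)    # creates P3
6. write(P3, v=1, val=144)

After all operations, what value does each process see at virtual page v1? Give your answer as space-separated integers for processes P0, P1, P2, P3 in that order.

Answer: 173 145 173 144

Derivation:
Op 1: fork(P0) -> P1. 2 ppages; refcounts: pp0:2 pp1:2
Op 2: write(P1, v1, 145). refcount(pp1)=2>1 -> COPY to pp2. 3 ppages; refcounts: pp0:2 pp1:1 pp2:1
Op 3: write(P0, v1, 173). refcount(pp1)=1 -> write in place. 3 ppages; refcounts: pp0:2 pp1:1 pp2:1
Op 4: fork(P0) -> P2. 3 ppages; refcounts: pp0:3 pp1:2 pp2:1
Op 5: fork(P0) -> P3. 3 ppages; refcounts: pp0:4 pp1:3 pp2:1
Op 6: write(P3, v1, 144). refcount(pp1)=3>1 -> COPY to pp3. 4 ppages; refcounts: pp0:4 pp1:2 pp2:1 pp3:1
P0: v1 -> pp1 = 173
P1: v1 -> pp2 = 145
P2: v1 -> pp1 = 173
P3: v1 -> pp3 = 144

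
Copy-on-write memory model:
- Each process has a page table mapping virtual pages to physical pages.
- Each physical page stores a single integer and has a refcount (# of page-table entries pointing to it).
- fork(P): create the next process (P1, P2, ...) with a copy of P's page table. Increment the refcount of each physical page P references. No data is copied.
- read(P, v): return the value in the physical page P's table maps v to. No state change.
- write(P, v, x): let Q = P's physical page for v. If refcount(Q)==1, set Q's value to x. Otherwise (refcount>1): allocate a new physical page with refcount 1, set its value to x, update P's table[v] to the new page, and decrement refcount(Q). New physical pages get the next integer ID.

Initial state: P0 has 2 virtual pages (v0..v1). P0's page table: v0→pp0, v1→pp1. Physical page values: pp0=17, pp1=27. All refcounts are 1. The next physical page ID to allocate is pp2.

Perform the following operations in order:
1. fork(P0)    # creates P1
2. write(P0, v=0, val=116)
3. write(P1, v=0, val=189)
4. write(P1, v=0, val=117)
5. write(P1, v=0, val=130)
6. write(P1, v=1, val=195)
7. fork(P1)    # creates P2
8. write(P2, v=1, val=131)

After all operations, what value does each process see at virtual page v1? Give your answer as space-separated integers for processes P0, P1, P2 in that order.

Answer: 27 195 131

Derivation:
Op 1: fork(P0) -> P1. 2 ppages; refcounts: pp0:2 pp1:2
Op 2: write(P0, v0, 116). refcount(pp0)=2>1 -> COPY to pp2. 3 ppages; refcounts: pp0:1 pp1:2 pp2:1
Op 3: write(P1, v0, 189). refcount(pp0)=1 -> write in place. 3 ppages; refcounts: pp0:1 pp1:2 pp2:1
Op 4: write(P1, v0, 117). refcount(pp0)=1 -> write in place. 3 ppages; refcounts: pp0:1 pp1:2 pp2:1
Op 5: write(P1, v0, 130). refcount(pp0)=1 -> write in place. 3 ppages; refcounts: pp0:1 pp1:2 pp2:1
Op 6: write(P1, v1, 195). refcount(pp1)=2>1 -> COPY to pp3. 4 ppages; refcounts: pp0:1 pp1:1 pp2:1 pp3:1
Op 7: fork(P1) -> P2. 4 ppages; refcounts: pp0:2 pp1:1 pp2:1 pp3:2
Op 8: write(P2, v1, 131). refcount(pp3)=2>1 -> COPY to pp4. 5 ppages; refcounts: pp0:2 pp1:1 pp2:1 pp3:1 pp4:1
P0: v1 -> pp1 = 27
P1: v1 -> pp3 = 195
P2: v1 -> pp4 = 131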